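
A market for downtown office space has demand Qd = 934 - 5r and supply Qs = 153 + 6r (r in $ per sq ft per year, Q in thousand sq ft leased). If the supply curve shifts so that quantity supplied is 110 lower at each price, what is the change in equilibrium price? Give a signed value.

Δr = 10

The market clears where 934 - 5r = 153 + 6r. Rearranging, 11r = 781, hence r* = 71.
Then Q* = 934 - 5(71) = 579.
After the shift, supply is Qs = 43 + 6r.
The new intersection has 891 = 11r, i.e. r = 81, Q = 529.
Δr = 81 - 71 = 10.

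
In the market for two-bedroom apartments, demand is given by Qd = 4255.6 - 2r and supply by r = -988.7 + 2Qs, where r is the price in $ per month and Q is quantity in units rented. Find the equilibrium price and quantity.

In direct form, Qs = 494.35 + 0.5r.
Set Qd = Qs: 4255.6 - 2r = 494.35 + 0.5r, so 3761.25 = 2.5r and r* = 1504.5.
From the demand curve, Q* = 4255.6 - 2(1504.5) = 1246.6.

r* = 1504.5, Q* = 1246.6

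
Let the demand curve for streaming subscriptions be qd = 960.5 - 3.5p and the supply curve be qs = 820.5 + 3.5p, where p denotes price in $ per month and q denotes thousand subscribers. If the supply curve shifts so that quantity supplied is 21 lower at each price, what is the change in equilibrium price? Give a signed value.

Δp = 3

Equating demand and supply, 960.5 - 3.5p = 820.5 + 3.5p gives 7p = 140, so p* = 20.
Plugging p* into demand: q* = 960.5 - 3.5(20) = 890.5.
After the shift, supply is qs = 799.5 + 3.5p.
The new intersection has 161 = 7p, i.e. p = 23, q = 880.
Δp = 23 - 20 = 3.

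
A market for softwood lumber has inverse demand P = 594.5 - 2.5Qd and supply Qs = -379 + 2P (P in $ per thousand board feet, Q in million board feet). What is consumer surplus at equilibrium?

Consumer surplus = 22781.25

Inverting to quantity form: Qd = 237.8 - 0.4P.
At equilibrium Qd = Qs, so 237.8 - 0.4P = -379 + 2P; collecting terms, 616.8 = 2.4P and P* = 257.
Substitute back: Q* = 237.8 - 0.4(257) = 135.
Demand choke price (Qd = 0): P = 237.8/0.4 = 594.5. Consumer surplus = ½ × (594.5 - 257) × 135 = 22781.25.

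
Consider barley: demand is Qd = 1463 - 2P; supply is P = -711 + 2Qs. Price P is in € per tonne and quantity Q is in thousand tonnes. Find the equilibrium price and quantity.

In direct form, Qs = 355.5 + 0.5P.
Equating demand and supply, 1463 - 2P = 355.5 + 0.5P gives 2.5P = 1107.5, so P* = 443.
Plugging P* into demand: Q* = 1463 - 2(443) = 577.

P* = 443, Q* = 577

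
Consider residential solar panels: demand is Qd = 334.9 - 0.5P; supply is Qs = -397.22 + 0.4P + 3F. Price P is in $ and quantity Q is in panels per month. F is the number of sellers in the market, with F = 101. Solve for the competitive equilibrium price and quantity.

With F = 101, supply is Qs = -94.22 + 0.4P.
Set Qd = Qs: 334.9 - 0.5P = -94.22 + 0.4P, so 429.12 = 0.9P and P* = 476.8.
From the demand curve, Q* = 334.9 - 0.5(476.8) = 96.5.

P* = 476.8, Q* = 96.5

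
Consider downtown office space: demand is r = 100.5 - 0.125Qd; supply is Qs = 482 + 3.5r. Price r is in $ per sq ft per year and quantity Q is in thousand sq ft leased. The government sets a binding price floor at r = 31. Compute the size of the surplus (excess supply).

Inverting to quantity form: Qd = 804 - 8r.
With r fixed at 31, quantity demanded is 556 and quantity supplied is 590.5.
Surplus = Qs - Qd = 590.5 - 556 = 34.5.

Surplus = 34.5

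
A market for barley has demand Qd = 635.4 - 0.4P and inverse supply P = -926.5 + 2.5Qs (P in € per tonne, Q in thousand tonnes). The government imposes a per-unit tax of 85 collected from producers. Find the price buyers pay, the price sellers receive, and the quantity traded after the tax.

Solving each curve for Q: Qs = 370.6 + 0.4P.
The tax drives a wedge P_b - P_s = 85. Substituting P_s = P_b - 85 into supply: Qs = 336.6 + 0.4P_b.
Set Qd = Qs: 635.4 - 0.4P_b = 336.6 + 0.4P_b, so 298.8 = 0.8P_b and P_b = 373.5.
So P_s = 288.5 and the quantity traded is Q = 635.4 - 0.4(373.5) = 486.

P_b = 373.5, P_s = 288.5, Q = 486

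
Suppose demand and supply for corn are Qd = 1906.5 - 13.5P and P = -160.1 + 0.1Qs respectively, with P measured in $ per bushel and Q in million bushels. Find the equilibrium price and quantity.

Rewriting in direct form: Qs = 1601 + 10P.
The market clears where 1906.5 - 13.5P = 1601 + 10P. Rearranging, 23.5P = 305.5, hence P* = 13.
Then Q* = 1906.5 - 13.5(13) = 1731.

P* = 13, Q* = 1731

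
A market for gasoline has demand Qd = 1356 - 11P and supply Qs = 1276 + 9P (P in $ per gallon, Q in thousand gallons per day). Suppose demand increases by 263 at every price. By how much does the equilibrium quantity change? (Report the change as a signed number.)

The market clears where 1356 - 11P = 1276 + 9P. Rearranging, 20P = 80, hence P* = 4.
Substitute back: Q* = 1356 - 11(4) = 1312.
After the shift, demand is Qd = 1619 - 11P.
New equilibrium: 343 = 20P, so P = 17.15 and Q = 1430.35.
ΔQ = 1430.35 - 1312 = 118.35.

ΔQ = 118.35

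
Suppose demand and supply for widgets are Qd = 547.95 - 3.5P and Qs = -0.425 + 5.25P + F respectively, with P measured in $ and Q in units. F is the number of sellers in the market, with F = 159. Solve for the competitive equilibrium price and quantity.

P* = 44.5, Q* = 392.2

With F = 159, supply is Qs = 158.575 + 5.25P.
At equilibrium Qd = Qs, so 547.95 - 3.5P = 158.575 + 5.25P; collecting terms, 389.375 = 8.75P and P* = 44.5.
From the demand curve, Q* = 547.95 - 3.5(44.5) = 392.2.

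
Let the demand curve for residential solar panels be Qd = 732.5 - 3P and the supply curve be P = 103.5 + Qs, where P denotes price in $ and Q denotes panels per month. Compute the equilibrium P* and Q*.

P* = 209, Q* = 105.5

Rewriting in direct form: Qs = -103.5 + P.
Equating demand and supply, 732.5 - 3P = -103.5 + P gives 4P = 836, so P* = 209.
Substitute back: Q* = 732.5 - 3(209) = 105.5.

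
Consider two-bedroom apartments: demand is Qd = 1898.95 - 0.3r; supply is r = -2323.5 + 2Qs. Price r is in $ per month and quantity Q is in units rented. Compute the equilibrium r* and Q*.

Solving each curve for Q: Qs = 1161.75 + 0.5r.
Equating demand and supply, 1898.95 - 0.3r = 1161.75 + 0.5r gives 0.8r = 737.2, so r* = 921.5.
Then Q* = 1898.95 - 0.3(921.5) = 1622.5.

r* = 921.5, Q* = 1622.5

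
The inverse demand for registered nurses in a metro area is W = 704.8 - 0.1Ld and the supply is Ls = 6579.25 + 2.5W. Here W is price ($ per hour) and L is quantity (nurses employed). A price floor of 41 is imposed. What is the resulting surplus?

In direct form, Ld = 7048 - 10W.
Evaluating both curves at the floor price 41 gives Ld = 6638, Ls = 6681.75.
Surplus = Ls - Ld = 6681.75 - 6638 = 43.75.

Surplus = 43.75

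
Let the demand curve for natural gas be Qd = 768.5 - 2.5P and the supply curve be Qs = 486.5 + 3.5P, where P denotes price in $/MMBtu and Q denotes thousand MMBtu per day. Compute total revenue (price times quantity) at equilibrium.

Total revenue = 30597

Equating demand and supply, 768.5 - 2.5P = 486.5 + 3.5P gives 6P = 282, so P* = 47.
Substitute back: Q* = 768.5 - 2.5(47) = 651.
Total revenue = P* × Q* = 47 × 651 = 30597.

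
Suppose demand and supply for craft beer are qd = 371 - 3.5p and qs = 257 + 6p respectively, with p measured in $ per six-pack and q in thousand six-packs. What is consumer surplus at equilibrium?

Consumer surplus = 15463

The market clears where 371 - 3.5p = 257 + 6p. Rearranging, 9.5p = 114, hence p* = 12.
Substitute back: q* = 371 - 3.5(12) = 329.
Demand choke price (qd = 0): p = 371/3.5 = 106. Consumer surplus = ½ × (106 - 12) × 329 = 15463.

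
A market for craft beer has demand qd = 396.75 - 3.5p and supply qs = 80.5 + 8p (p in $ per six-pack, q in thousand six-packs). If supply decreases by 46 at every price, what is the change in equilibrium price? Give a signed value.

Δp = 4

The market clears where 396.75 - 3.5p = 80.5 + 8p. Rearranging, 11.5p = 316.25, hence p* = 27.5.
From the demand curve, q* = 396.75 - 3.5(27.5) = 300.5.
After the shift, supply is qs = 34.5 + 8p.
The new intersection has 362.25 = 11.5p, i.e. p = 31.5, q = 286.5.
Δp = 31.5 - 27.5 = 4.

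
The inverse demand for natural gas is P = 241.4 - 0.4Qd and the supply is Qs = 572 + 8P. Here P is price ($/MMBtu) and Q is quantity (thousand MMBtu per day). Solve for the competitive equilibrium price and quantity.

In direct form, Qd = 603.5 - 2.5P.
Equating demand and supply, 603.5 - 2.5P = 572 + 8P gives 10.5P = 31.5, so P* = 3.
Plugging P* into demand: Q* = 603.5 - 2.5(3) = 596.

P* = 3, Q* = 596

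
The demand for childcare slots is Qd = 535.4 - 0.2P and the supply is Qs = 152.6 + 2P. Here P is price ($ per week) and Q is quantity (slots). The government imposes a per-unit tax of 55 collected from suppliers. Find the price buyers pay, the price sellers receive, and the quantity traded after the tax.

P_b = 224, P_s = 169, Q = 490.6

With a tax of 55 on suppliers, they supply based on the net price P_s = P_b - 55, so Qs = 42.6 + 2P_b.
Equate demand and the shifted supply: 535.4 - 0.2P_b = 42.6 + 2P_b, giving 2.2P_b = 492.8, so P_b = 224.
Then P_s = 224 - 55 = 169 and Q = 535.4 - 0.2(224) = 490.6.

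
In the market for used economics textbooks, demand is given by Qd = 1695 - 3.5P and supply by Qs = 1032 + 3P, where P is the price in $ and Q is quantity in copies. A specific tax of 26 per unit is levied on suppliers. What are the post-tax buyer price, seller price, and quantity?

P_b = 114, P_s = 88, Q = 1296

The tax drives a wedge P_b - P_s = 26. Substituting P_s = P_b - 26 into supply: Qs = 954 + 3P_b.
Set Qd = Qs: 1695 - 3.5P_b = 954 + 3P_b, so 741 = 6.5P_b and P_b = 114.
Then P_s = 114 - 26 = 88 and Q = 1695 - 3.5(114) = 1296.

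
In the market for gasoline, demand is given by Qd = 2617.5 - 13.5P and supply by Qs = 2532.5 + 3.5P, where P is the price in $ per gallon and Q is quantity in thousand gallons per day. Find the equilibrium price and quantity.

Set Qd = Qs: 2617.5 - 13.5P = 2532.5 + 3.5P, so 85 = 17P and P* = 5.
Then Q* = 2617.5 - 13.5(5) = 2550.

P* = 5, Q* = 2550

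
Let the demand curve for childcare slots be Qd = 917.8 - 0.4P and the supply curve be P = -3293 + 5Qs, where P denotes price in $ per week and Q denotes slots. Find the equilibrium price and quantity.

In direct form, Qs = 658.6 + 0.2P.
Set Qd = Qs: 917.8 - 0.4P = 658.6 + 0.2P, so 259.2 = 0.6P and P* = 432.
Then Q* = 917.8 - 0.4(432) = 745.

P* = 432, Q* = 745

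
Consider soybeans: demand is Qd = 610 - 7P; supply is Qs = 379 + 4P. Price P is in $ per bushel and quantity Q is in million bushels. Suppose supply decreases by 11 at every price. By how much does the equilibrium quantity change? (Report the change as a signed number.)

ΔQ = -7

Set Qd = Qs: 610 - 7P = 379 + 4P, so 231 = 11P and P* = 21.
Then Q* = 610 - 7(21) = 463.
After the shift, supply is Qs = 368 + 4P.
The new intersection has 242 = 11P, i.e. P = 22, Q = 456.
ΔQ = 456 - 463 = -7.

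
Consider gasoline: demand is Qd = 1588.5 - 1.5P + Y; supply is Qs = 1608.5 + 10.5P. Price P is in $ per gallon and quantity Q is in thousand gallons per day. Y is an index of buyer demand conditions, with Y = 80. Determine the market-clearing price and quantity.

P* = 5, Q* = 1661

With Y = 80, demand is Qd = 1668.5 - 1.5P.
Set Qd = Qs: 1668.5 - 1.5P = 1608.5 + 10.5P, so 60 = 12P and P* = 5.
Plugging P* into demand: Q* = 1668.5 - 1.5(5) = 1661.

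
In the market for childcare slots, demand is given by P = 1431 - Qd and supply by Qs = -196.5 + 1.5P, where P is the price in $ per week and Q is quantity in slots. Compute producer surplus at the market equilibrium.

Inverting to quantity form: Qd = 1431 - P.
At equilibrium Qd = Qs, so 1431 - P = -196.5 + 1.5P; collecting terms, 1627.5 = 2.5P and P* = 651.
Then Q* = 1431 - 651 = 780.
Supply choke price (Qs = 0): P = 131. Producer surplus = ½ × (651 - 131) × 780 = 202800.

Producer surplus = 202800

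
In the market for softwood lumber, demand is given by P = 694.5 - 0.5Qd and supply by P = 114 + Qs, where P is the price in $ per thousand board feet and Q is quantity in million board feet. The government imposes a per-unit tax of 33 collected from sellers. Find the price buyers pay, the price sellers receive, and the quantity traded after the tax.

P_b = 512, P_s = 479, Q = 365

Inverting to quantity form: Qd = 1389 - 2P and Qs = -114 + P.
With a tax of 33 on sellers, they supply based on the net price P_s = P_b - 33, so Qs = -147 + P_b.
Set Qd = Qs: 1389 - 2P_b = -147 + P_b, so 1536 = 3P_b and P_b = 512.
So P_s = 479 and the quantity traded is Q = 1389 - 2(512) = 365.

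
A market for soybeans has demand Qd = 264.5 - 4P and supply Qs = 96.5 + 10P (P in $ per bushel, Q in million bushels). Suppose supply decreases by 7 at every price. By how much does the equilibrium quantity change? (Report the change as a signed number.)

ΔQ = -2

The market clears where 264.5 - 4P = 96.5 + 10P. Rearranging, 14P = 168, hence P* = 12.
Plugging P* into demand: Q* = 264.5 - 4(12) = 216.5.
After the shift, supply is Qs = 89.5 + 10P.
The new intersection has 175 = 14P, i.e. P = 12.5, Q = 214.5.
ΔQ = 214.5 - 216.5 = -2.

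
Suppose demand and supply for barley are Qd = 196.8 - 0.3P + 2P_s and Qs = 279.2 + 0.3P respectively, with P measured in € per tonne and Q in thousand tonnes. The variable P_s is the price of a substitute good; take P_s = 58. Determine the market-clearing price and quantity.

P* = 56, Q* = 296

With P_s = 58, demand is Qd = 312.8 - 0.3P.
Set Qd = Qs: 312.8 - 0.3P = 279.2 + 0.3P, so 33.6 = 0.6P and P* = 56.
Then Q* = 312.8 - 0.3(56) = 296.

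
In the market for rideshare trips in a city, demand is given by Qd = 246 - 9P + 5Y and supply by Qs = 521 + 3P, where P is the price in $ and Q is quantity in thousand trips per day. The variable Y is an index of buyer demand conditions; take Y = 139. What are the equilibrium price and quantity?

With Y = 139, demand is Qd = 941 - 9P.
Equating demand and supply, 941 - 9P = 521 + 3P gives 12P = 420, so P* = 35.
Then Q* = 941 - 9(35) = 626.

P* = 35, Q* = 626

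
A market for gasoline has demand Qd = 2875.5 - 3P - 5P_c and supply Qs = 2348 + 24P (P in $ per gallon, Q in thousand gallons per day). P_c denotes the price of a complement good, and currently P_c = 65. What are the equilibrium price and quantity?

P* = 7.5, Q* = 2528

With P_c = 65, demand is Qd = 2550.5 - 3P.
The market clears where 2550.5 - 3P = 2348 + 24P. Rearranging, 27P = 202.5, hence P* = 7.5.
Plugging P* into demand: Q* = 2550.5 - 3(7.5) = 2528.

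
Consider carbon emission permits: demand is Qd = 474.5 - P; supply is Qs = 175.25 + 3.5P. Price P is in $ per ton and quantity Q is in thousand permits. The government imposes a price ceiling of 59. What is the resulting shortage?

Shortage = 33.75

Evaluating both curves at the ceiling price 59 gives Qd = 415.5, Qs = 381.75.
Shortage = Qd - Qs = 415.5 - 381.75 = 33.75.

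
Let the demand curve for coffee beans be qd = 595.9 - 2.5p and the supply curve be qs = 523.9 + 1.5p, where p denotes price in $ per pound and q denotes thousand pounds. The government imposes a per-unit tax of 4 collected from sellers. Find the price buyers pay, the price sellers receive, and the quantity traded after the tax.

The tax drives a wedge p_b - p_s = 4. Substituting p_s = p_b - 4 into supply: qs = 517.9 + 1.5p_b.
Set qd = qs: 595.9 - 2.5p_b = 517.9 + 1.5p_b, so 78 = 4p_b and p_b = 19.5.
So p_s = 15.5 and the quantity traded is q = 595.9 - 2.5(19.5) = 547.15.

p_b = 19.5, p_s = 15.5, q = 547.15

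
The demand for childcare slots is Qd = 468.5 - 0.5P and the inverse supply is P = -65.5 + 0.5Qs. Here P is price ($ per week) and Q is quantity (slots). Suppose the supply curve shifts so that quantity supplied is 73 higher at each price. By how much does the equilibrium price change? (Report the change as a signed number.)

Rewriting in direct form: Qs = 131 + 2P.
Equating demand and supply, 468.5 - 0.5P = 131 + 2P gives 2.5P = 337.5, so P* = 135.
Plugging P* into demand: Q* = 468.5 - 0.5(135) = 401.
After the shift, supply is Qs = 204 + 2P.
New equilibrium: 264.5 = 2.5P, so P = 105.8 and Q = 415.6.
ΔP = 105.8 - 135 = -29.2.

ΔP = -29.2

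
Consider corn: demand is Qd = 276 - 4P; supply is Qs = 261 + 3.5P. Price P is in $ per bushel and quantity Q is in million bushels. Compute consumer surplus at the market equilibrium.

At equilibrium Qd = Qs, so 276 - 4P = 261 + 3.5P; collecting terms, 15 = 7.5P and P* = 2.
Plugging P* into demand: Q* = 276 - 4(2) = 268.
Demand choke price (Qd = 0): P = 276/4 = 69. Consumer surplus = ½ × (69 - 2) × 268 = 8978.

Consumer surplus = 8978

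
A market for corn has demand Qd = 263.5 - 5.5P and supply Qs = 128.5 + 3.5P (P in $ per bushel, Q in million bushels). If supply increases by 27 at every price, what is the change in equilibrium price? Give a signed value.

ΔP = -3

Equating demand and supply, 263.5 - 5.5P = 128.5 + 3.5P gives 9P = 135, so P* = 15.
From the demand curve, Q* = 263.5 - 5.5(15) = 181.
After the shift, supply is Qs = 155.5 + 3.5P.
Re-solving, 9P = 108 gives P = 12 and Q = 197.5.
ΔP = 12 - 15 = -3.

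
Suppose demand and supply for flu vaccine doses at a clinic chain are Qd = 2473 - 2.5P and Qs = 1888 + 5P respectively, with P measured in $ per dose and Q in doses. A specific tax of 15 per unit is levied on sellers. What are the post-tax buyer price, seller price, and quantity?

P_b = 88, P_s = 73, Q = 2253

With a tax of 15 on sellers, they supply based on the net price P_s = P_b - 15, so Qs = 1813 + 5P_b.
Equate demand and the shifted supply: 2473 - 2.5P_b = 1813 + 5P_b, giving 7.5P_b = 660, so P_b = 88.
Then P_s = 88 - 15 = 73 and Q = 2473 - 2.5(88) = 2253.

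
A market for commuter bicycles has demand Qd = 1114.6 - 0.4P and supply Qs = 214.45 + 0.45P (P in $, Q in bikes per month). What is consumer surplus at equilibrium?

Consumer surplus = 596851.25

The market clears where 1114.6 - 0.4P = 214.45 + 0.45P. Rearranging, 0.85P = 900.15, hence P* = 1059.
Substitute back: Q* = 1114.6 - 0.4(1059) = 691.
Demand choke price (Qd = 0): P = 1114.6/0.4 = 2786.5. Consumer surplus = ½ × (2786.5 - 1059) × 691 = 596851.25.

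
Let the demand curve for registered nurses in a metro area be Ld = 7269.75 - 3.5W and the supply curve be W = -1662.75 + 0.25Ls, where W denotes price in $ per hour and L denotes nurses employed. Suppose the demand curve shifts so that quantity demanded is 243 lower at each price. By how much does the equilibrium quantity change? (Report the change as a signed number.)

ΔL = -129.6

Rewriting in direct form: Ls = 6651 + 4W.
At equilibrium Ld = Ls, so 7269.75 - 3.5W = 6651 + 4W; collecting terms, 618.75 = 7.5W and W* = 82.5.
Substitute back: L* = 7269.75 - 3.5(82.5) = 6981.
After the shift, demand is Ld = 7026.75 - 3.5W.
New equilibrium: 375.75 = 7.5W, so W = 50.1 and L = 6851.4.
ΔL = 6851.4 - 6981 = -129.6.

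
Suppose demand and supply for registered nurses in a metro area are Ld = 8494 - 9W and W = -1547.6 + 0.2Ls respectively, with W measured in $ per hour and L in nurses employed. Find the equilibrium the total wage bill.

The total wage bill = 432432

Rewriting in direct form: Ls = 7738 + 5W.
Set Ld = Ls: 8494 - 9W = 7738 + 5W, so 756 = 14W and W* = 54.
Plugging W* into demand: L* = 8494 - 9(54) = 8008.
The total wage bill = W* × L* = 54 × 8008 = 432432.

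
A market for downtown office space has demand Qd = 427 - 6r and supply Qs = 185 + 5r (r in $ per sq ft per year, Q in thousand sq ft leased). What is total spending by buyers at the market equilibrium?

Total spending by buyers = 6490

At equilibrium Qd = Qs, so 427 - 6r = 185 + 5r; collecting terms, 242 = 11r and r* = 22.
Substitute back: Q* = 427 - 6(22) = 295.
Total spending by buyers = r* × Q* = 22 × 295 = 6490.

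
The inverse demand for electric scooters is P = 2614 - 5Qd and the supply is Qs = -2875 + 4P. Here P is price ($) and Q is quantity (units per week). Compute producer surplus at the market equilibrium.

Solving each curve for Q: Qd = 522.8 - 0.2P.
The market clears where 522.8 - 0.2P = -2875 + 4P. Rearranging, 4.2P = 3397.8, hence P* = 809.
Plugging P* into demand: Q* = 522.8 - 0.2(809) = 361.
Supply choke price (Qs = 0): P = 718.75. Producer surplus = ½ × (809 - 718.75) × 361 = 16290.125.

Producer surplus = 16290.125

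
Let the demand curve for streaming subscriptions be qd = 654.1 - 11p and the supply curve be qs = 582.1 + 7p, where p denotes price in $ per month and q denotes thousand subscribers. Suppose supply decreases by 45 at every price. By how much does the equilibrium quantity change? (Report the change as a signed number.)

Equating demand and supply, 654.1 - 11p = 582.1 + 7p gives 18p = 72, so p* = 4.
From the demand curve, q* = 654.1 - 11(4) = 610.1.
After the shift, supply is qs = 537.1 + 7p.
Re-solving, 18p = 117 gives p = 6.5 and q = 582.6.
Δq = 582.6 - 610.1 = -27.5.

Δq = -27.5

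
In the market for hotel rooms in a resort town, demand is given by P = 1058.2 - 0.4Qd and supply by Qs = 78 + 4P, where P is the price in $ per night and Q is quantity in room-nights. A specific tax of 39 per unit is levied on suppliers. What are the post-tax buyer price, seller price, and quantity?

Inverting to quantity form: Qd = 2645.5 - 2.5P.
Suppliers keep P_s = P_b - 39 per unit, so supply in terms of the buyer price is Qs = -78 + 4P_b.
Equate demand and the shifted supply: 2645.5 - 2.5P_b = -78 + 4P_b, giving 6.5P_b = 2723.5, so P_b = 419.
Then P_s = 419 - 39 = 380 and Q = 2645.5 - 2.5(419) = 1598.

P_b = 419, P_s = 380, Q = 1598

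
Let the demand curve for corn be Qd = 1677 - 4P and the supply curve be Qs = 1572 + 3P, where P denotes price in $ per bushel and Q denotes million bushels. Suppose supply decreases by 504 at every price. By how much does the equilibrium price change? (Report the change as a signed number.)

ΔP = 72

At equilibrium Qd = Qs, so 1677 - 4P = 1572 + 3P; collecting terms, 105 = 7P and P* = 15.
Substitute back: Q* = 1677 - 4(15) = 1617.
After the shift, supply is Qs = 1068 + 3P.
The new intersection has 609 = 7P, i.e. P = 87, Q = 1329.
ΔP = 87 - 15 = 72.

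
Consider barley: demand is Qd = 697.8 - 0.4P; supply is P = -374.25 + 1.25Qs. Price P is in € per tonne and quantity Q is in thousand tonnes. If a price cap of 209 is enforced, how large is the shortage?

Inverting to quantity form: Qs = 299.4 + 0.8P.
Evaluating both curves at the ceiling price 209 gives Qd = 614.2, Qs = 466.6.
Shortage = Qd - Qs = 614.2 - 466.6 = 147.6.

Shortage = 147.6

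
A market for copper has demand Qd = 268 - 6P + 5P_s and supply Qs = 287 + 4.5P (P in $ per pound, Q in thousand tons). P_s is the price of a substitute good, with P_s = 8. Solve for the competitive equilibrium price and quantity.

P* = 2, Q* = 296

With P_s = 8, demand is Qd = 308 - 6P.
The market clears where 308 - 6P = 287 + 4.5P. Rearranging, 10.5P = 21, hence P* = 2.
From the demand curve, Q* = 308 - 6(2) = 296.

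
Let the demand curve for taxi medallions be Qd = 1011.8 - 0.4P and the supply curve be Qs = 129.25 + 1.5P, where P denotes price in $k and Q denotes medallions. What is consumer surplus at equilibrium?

Set Qd = Qs: 1011.8 - 0.4P = 129.25 + 1.5P, so 882.55 = 1.9P and P* = 464.5.
Then Q* = 1011.8 - 0.4(464.5) = 826.
Demand choke price (Qd = 0): P = 1011.8/0.4 = 2529.5. Consumer surplus = ½ × (2529.5 - 464.5) × 826 = 852845.

Consumer surplus = 852845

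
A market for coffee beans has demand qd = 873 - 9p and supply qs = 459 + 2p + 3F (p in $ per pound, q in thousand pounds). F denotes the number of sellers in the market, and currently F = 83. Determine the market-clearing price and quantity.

p* = 15, q* = 738

With F = 83, supply is qs = 708 + 2p.
Set qd = qs: 873 - 9p = 708 + 2p, so 165 = 11p and p* = 15.
Plugging p* into demand: q* = 873 - 9(15) = 738.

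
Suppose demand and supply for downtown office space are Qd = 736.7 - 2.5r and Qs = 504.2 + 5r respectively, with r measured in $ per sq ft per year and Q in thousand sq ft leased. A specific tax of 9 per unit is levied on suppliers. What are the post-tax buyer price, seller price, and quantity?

r_b = 37, r_s = 28, Q = 644.2

Suppliers keep r_s = r_b - 9 per unit, so supply in terms of the buyer price is Qs = 459.2 + 5r_b.
Equate demand and the shifted supply: 736.7 - 2.5r_b = 459.2 + 5r_b, giving 7.5r_b = 277.5, so r_b = 37.
So r_s = 28 and the quantity traded is Q = 736.7 - 2.5(37) = 644.2.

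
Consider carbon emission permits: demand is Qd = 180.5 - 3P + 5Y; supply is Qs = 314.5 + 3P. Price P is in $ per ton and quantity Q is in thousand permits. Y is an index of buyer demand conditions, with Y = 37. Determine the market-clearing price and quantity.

With Y = 37, demand is Qd = 365.5 - 3P.
At equilibrium Qd = Qs, so 365.5 - 3P = 314.5 + 3P; collecting terms, 51 = 6P and P* = 8.5.
Plugging P* into demand: Q* = 365.5 - 3(8.5) = 340.

P* = 8.5, Q* = 340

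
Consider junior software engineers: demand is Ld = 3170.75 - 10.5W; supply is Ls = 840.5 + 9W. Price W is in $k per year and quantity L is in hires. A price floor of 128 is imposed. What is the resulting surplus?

At W = 128: Ld = 1826.75 and Ls = 1992.5.
Surplus = Ls - Ld = 1992.5 - 1826.75 = 165.75.

Surplus = 165.75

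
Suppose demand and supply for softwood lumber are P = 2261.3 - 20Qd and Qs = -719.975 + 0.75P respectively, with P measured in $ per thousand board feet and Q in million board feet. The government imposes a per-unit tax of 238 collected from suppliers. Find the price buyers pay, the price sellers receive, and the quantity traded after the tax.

P_b = 1264.425, P_s = 1026.425, Q = 49.84375

Rewriting in direct form: Qd = 113.065 - 0.05P.
With a tax of 238 on suppliers, they supply based on the net price P_s = P_b - 238, so Qs = -898.475 + 0.75P_b.
Set Qd = Qs: 113.065 - 0.05P_b = -898.475 + 0.75P_b, so 1011.54 = 0.8P_b and P_b = 1264.425.
Then P_s = 1264.425 - 238 = 1026.425 and Q = 113.065 - 0.05(1264.425) = 49.84375.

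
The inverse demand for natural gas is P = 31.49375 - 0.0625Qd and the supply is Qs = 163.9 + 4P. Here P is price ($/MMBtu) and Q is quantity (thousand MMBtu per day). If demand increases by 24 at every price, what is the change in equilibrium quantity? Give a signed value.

ΔQ = 4.8

Rewriting in direct form: Qd = 503.9 - 16P.
The market clears where 503.9 - 16P = 163.9 + 4P. Rearranging, 20P = 340, hence P* = 17.
Substitute back: Q* = 503.9 - 16(17) = 231.9.
After the shift, demand is Qd = 527.9 - 16P.
Re-solving, 20P = 364 gives P = 18.2 and Q = 236.7.
ΔQ = 236.7 - 231.9 = 4.8.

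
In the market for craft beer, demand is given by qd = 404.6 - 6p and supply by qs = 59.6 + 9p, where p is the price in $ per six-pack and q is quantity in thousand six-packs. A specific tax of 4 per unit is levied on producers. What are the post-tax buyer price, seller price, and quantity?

Producers keep p_s = p_b - 4 per unit, so supply in terms of the buyer price is qs = 23.6 + 9p_b.
Set qd = qs: 404.6 - 6p_b = 23.6 + 9p_b, so 381 = 15p_b and p_b = 25.4.
So p_s = 21.4 and the quantity traded is q = 404.6 - 6(25.4) = 252.2.

p_b = 25.4, p_s = 21.4, q = 252.2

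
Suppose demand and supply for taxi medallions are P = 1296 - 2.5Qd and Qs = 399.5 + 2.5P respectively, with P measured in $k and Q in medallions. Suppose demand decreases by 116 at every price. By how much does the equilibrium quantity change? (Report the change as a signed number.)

ΔQ = -100

Rewriting in direct form: Qd = 518.4 - 0.4P.
Equating demand and supply, 518.4 - 0.4P = 399.5 + 2.5P gives 2.9P = 118.9, so P* = 41.
Then Q* = 518.4 - 0.4(41) = 502.
After the shift, demand is Qd = 402.4 - 0.4P.
The new intersection has 2.9 = 2.9P, i.e. P = 1, Q = 402.
ΔQ = 402 - 502 = -100.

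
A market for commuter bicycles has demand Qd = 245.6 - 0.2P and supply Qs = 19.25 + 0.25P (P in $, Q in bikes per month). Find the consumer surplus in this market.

The market clears where 245.6 - 0.2P = 19.25 + 0.25P. Rearranging, 0.45P = 226.35, hence P* = 503.
Then Q* = 245.6 - 0.2(503) = 145.
Demand choke price (Qd = 0): P = 245.6/0.2 = 1228. Consumer surplus = ½ × (1228 - 503) × 145 = 52562.5.

Consumer surplus = 52562.5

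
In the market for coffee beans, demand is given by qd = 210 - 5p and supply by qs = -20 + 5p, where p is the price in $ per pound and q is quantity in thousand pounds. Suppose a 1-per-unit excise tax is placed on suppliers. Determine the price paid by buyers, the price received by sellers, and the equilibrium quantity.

Suppliers keep p_s = p_b - 1 per unit, so supply in terms of the buyer price is qs = -25 + 5p_b.
Set qd = qs: 210 - 5p_b = -25 + 5p_b, so 235 = 10p_b and p_b = 23.5.
Then p_s = 23.5 - 1 = 22.5 and q = 210 - 5(23.5) = 92.5.

p_b = 23.5, p_s = 22.5, q = 92.5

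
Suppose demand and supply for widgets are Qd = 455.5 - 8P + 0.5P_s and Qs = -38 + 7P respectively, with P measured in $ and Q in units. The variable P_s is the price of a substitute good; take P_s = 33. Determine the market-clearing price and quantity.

With P_s = 33, demand is Qd = 472 - 8P.
At equilibrium Qd = Qs, so 472 - 8P = -38 + 7P; collecting terms, 510 = 15P and P* = 34.
Then Q* = 472 - 8(34) = 200.

P* = 34, Q* = 200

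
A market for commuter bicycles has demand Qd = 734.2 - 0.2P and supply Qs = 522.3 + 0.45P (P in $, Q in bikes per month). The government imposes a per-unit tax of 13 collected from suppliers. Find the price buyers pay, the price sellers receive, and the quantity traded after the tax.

Suppliers keep P_s = P_b - 13 per unit, so supply in terms of the buyer price is Qs = 516.45 + 0.45P_b.
Market clearing requires 734.2 - 0.2P_b = 516.45 + 0.45P_b; hence 217.75 = 0.65P_b and P_b = 335.
So P_s = 322 and the quantity traded is Q = 734.2 - 0.2(335) = 667.2.

P_b = 335, P_s = 322, Q = 667.2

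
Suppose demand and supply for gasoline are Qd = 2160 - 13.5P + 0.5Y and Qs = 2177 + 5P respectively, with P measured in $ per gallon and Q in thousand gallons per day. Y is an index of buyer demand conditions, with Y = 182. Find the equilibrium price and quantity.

With Y = 182, demand is Qd = 2251 - 13.5P.
Equating demand and supply, 2251 - 13.5P = 2177 + 5P gives 18.5P = 74, so P* = 4.
Plugging P* into demand: Q* = 2251 - 13.5(4) = 2197.

P* = 4, Q* = 2197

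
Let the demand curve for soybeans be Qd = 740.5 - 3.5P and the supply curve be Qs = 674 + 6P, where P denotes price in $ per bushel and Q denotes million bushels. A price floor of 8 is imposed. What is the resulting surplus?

At P = 8: Qd = 712.5 and Qs = 722.
Surplus = Qs - Qd = 722 - 712.5 = 9.5.

Surplus = 9.5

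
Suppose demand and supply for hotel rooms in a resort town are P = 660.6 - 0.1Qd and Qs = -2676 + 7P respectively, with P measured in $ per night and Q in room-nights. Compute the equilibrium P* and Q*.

Solving each curve for Q: Qd = 6606 - 10P.
Equating demand and supply, 6606 - 10P = -2676 + 7P gives 17P = 9282, so P* = 546.
From the demand curve, Q* = 6606 - 10(546) = 1146.

P* = 546, Q* = 1146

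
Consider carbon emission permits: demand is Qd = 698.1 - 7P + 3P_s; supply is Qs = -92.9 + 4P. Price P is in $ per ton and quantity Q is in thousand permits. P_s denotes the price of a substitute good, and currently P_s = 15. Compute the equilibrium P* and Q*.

With P_s = 15, demand is Qd = 743.1 - 7P.
Equating demand and supply, 743.1 - 7P = -92.9 + 4P gives 11P = 836, so P* = 76.
Then Q* = 743.1 - 7(76) = 211.1.

P* = 76, Q* = 211.1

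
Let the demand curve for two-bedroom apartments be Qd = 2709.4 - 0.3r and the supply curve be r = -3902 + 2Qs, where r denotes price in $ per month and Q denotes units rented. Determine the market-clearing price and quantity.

r* = 948, Q* = 2425

In direct form, Qs = 1951 + 0.5r.
The market clears where 2709.4 - 0.3r = 1951 + 0.5r. Rearranging, 0.8r = 758.4, hence r* = 948.
Substitute back: Q* = 2709.4 - 0.3(948) = 2425.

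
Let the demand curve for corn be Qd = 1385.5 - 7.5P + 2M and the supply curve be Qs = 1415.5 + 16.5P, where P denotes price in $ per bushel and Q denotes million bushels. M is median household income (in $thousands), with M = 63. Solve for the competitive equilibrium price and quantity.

P* = 4, Q* = 1481.5

With M = 63, demand is Qd = 1511.5 - 7.5P.
Equating demand and supply, 1511.5 - 7.5P = 1415.5 + 16.5P gives 24P = 96, so P* = 4.
From the demand curve, Q* = 1511.5 - 7.5(4) = 1481.5.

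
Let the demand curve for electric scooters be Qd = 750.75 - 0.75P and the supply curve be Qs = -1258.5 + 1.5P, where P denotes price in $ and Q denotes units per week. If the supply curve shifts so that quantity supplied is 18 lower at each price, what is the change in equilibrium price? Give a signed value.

At equilibrium Qd = Qs, so 750.75 - 0.75P = -1258.5 + 1.5P; collecting terms, 2009.25 = 2.25P and P* = 893.
Substitute back: Q* = 750.75 - 0.75(893) = 81.
After the shift, supply is Qs = -1276.5 + 1.5P.
Re-solving, 2.25P = 2027.25 gives P = 901 and Q = 75.
ΔP = 901 - 893 = 8.

ΔP = 8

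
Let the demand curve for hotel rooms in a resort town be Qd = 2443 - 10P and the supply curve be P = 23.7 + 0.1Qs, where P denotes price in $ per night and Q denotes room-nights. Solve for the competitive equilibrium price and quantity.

P* = 134, Q* = 1103

Inverting to quantity form: Qs = -237 + 10P.
At equilibrium Qd = Qs, so 2443 - 10P = -237 + 10P; collecting terms, 2680 = 20P and P* = 134.
From the demand curve, Q* = 2443 - 10(134) = 1103.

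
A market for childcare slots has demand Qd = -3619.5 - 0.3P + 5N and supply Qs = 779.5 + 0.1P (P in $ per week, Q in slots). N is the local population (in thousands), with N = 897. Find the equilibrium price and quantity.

With N = 897, demand is Qd = 865.5 - 0.3P.
At equilibrium Qd = Qs, so 865.5 - 0.3P = 779.5 + 0.1P; collecting terms, 86 = 0.4P and P* = 215.
Then Q* = 865.5 - 0.3(215) = 801.

P* = 215, Q* = 801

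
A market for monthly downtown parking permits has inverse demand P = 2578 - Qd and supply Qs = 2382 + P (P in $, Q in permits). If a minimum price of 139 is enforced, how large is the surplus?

Solving each curve for Q: Qd = 2578 - P.
With P fixed at 139, quantity demanded is 2439 and quantity supplied is 2521.
Surplus = Qs - Qd = 2521 - 2439 = 82.

Surplus = 82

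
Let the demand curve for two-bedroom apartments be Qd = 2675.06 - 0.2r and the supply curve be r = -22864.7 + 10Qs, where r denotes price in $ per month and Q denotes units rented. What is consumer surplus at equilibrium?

Consumer surplus = 14592640

Inverting to quantity form: Qs = 2286.47 + 0.1r.
Equating demand and supply, 2675.06 - 0.2r = 2286.47 + 0.1r gives 0.3r = 388.59, so r* = 1295.3.
Then Q* = 2675.06 - 0.2(1295.3) = 2416.
Demand choke price (Qd = 0): r = 2675.06/0.2 = 13375.3. Consumer surplus = ½ × (13375.3 - 1295.3) × 2416 = 14592640.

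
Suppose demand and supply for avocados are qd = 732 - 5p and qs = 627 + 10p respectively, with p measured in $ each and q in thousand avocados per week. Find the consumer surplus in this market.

At equilibrium qd = qs, so 732 - 5p = 627 + 10p; collecting terms, 105 = 15p and p* = 7.
Substitute back: q* = 732 - 5(7) = 697.
Demand choke price (qd = 0): p = 732/5 = 146.4. Consumer surplus = ½ × (146.4 - 7) × 697 = 48580.9.

Consumer surplus = 48580.9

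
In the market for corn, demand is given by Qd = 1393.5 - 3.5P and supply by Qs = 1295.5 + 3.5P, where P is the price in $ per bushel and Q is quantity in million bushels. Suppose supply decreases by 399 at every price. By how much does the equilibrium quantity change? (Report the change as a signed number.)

ΔQ = -199.5

Equating demand and supply, 1393.5 - 3.5P = 1295.5 + 3.5P gives 7P = 98, so P* = 14.
Substitute back: Q* = 1393.5 - 3.5(14) = 1344.5.
After the shift, supply is Qs = 896.5 + 3.5P.
New equilibrium: 497 = 7P, so P = 71 and Q = 1145.
ΔQ = 1145 - 1344.5 = -199.5.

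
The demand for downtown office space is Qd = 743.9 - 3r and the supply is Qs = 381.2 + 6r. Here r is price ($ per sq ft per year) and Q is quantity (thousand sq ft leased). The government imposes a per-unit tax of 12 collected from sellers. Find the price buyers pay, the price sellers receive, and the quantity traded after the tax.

r_b = 48.3, r_s = 36.3, Q = 599

Sellers keep r_s = r_b - 12 per unit, so supply in terms of the buyer price is Qs = 309.2 + 6r_b.
Set Qd = Qs: 743.9 - 3r_b = 309.2 + 6r_b, so 434.7 = 9r_b and r_b = 48.3.
Then r_s = 48.3 - 12 = 36.3 and Q = 743.9 - 3(48.3) = 599.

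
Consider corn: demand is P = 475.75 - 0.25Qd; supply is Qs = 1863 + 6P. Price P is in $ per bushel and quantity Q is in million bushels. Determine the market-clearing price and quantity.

Rewriting in direct form: Qd = 1903 - 4P.
The market clears where 1903 - 4P = 1863 + 6P. Rearranging, 10P = 40, hence P* = 4.
Then Q* = 1903 - 4(4) = 1887.

P* = 4, Q* = 1887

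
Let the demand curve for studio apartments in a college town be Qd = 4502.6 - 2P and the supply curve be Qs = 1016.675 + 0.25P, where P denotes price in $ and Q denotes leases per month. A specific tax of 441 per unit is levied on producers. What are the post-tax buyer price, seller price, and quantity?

P_b = 1598.3, P_s = 1157.3, Q = 1306

The tax drives a wedge P_b - P_s = 441. Substituting P_s = P_b - 441 into supply: Qs = 906.425 + 0.25P_b.
Market clearing requires 4502.6 - 2P_b = 906.425 + 0.25P_b; hence 3596.175 = 2.25P_b and P_b = 1598.3.
Then P_s = 1598.3 - 441 = 1157.3 and Q = 4502.6 - 2(1598.3) = 1306.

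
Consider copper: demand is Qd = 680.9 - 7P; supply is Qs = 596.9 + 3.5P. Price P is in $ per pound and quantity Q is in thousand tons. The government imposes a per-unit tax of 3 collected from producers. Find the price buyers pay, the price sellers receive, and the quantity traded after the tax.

P_b = 9, P_s = 6, Q = 617.9

Producers keep P_s = P_b - 3 per unit, so supply in terms of the buyer price is Qs = 586.4 + 3.5P_b.
Market clearing requires 680.9 - 7P_b = 586.4 + 3.5P_b; hence 94.5 = 10.5P_b and P_b = 9.
Then P_s = 9 - 3 = 6 and Q = 680.9 - 7(9) = 617.9.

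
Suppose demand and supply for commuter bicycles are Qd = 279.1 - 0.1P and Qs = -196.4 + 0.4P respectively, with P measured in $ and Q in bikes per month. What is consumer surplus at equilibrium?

The market clears where 279.1 - 0.1P = -196.4 + 0.4P. Rearranging, 0.5P = 475.5, hence P* = 951.
From the demand curve, Q* = 279.1 - 0.1(951) = 184.
Demand choke price (Qd = 0): P = 279.1/0.1 = 2791. Consumer surplus = ½ × (2791 - 951) × 184 = 169280.

Consumer surplus = 169280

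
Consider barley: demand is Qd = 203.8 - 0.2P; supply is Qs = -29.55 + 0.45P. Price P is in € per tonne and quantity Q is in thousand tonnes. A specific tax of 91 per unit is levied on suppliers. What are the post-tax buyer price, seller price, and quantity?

P_b = 422, P_s = 331, Q = 119.4

With a tax of 91 on suppliers, they supply based on the net price P_s = P_b - 91, so Qs = -70.5 + 0.45P_b.
Equate demand and the shifted supply: 203.8 - 0.2P_b = -70.5 + 0.45P_b, giving 0.65P_b = 274.3, so P_b = 422.
So P_s = 331 and the quantity traded is Q = 203.8 - 0.2(422) = 119.4.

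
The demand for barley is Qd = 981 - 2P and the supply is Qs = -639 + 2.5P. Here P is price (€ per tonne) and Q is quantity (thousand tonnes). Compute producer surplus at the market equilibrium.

Set Qd = Qs: 981 - 2P = -639 + 2.5P, so 1620 = 4.5P and P* = 360.
Substitute back: Q* = 981 - 2(360) = 261.
Supply choke price (Qs = 0): P = 255.6. Producer surplus = ½ × (360 - 255.6) × 261 = 13624.2.

Producer surplus = 13624.2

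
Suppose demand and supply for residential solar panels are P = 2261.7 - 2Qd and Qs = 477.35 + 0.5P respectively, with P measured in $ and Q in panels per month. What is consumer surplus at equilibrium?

Rewriting in direct form: Qd = 1130.85 - 0.5P.
Set Qd = Qs: 1130.85 - 0.5P = 477.35 + 0.5P, so 653.5 = P and P* = 653.5.
Substitute back: Q* = 1130.85 - 0.5(653.5) = 804.1.
Demand choke price (Qd = 0): P = 1130.85/0.5 = 2261.7. Consumer surplus = ½ × (2261.7 - 653.5) × 804.1 = 646576.81.

Consumer surplus = 646576.81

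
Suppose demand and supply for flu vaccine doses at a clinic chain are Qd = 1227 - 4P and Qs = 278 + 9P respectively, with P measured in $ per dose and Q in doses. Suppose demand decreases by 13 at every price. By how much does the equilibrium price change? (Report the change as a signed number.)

ΔP = -1

At equilibrium Qd = Qs, so 1227 - 4P = 278 + 9P; collecting terms, 949 = 13P and P* = 73.
Then Q* = 1227 - 4(73) = 935.
After the shift, demand is Qd = 1214 - 4P.
Re-solving, 13P = 936 gives P = 72 and Q = 926.
ΔP = 72 - 73 = -1.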